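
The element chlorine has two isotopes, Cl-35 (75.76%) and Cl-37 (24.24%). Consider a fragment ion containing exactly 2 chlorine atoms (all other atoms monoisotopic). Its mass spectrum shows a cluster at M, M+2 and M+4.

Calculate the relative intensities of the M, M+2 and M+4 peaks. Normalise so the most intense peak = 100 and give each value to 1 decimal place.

Expanding (0.7576 + 0.2424)^2:
P(M) = 0.7576^2 = 0.573958
P(M+2) = 2 × 0.7576^1 × 0.2424^1 = 0.367284
P(M+4) = 0.2424^2 = 0.058758
The M peak is largest (0.573958); scaling to 100 gives 100.0 : 64.0 : 10.2.

100.0 : 64.0 : 10.2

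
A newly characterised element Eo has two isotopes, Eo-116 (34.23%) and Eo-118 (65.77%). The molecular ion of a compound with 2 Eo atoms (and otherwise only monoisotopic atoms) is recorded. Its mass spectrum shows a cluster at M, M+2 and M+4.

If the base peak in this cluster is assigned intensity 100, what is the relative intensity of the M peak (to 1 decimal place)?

Term probabilities: M 0.1172, M+2 0.4503, M+4 0.4326. Base peak = M+2.
P(M+2) = C(2,1) × 0.3423^1 × 0.6577^1 = 2 × 0.3423 × 0.6577 = 0.450261 (base)
P(M) = C(2,0) × 0.3423^2 × 0.6577^0 = 1 × 0.11716929 × 1.0000 = 0.117169
Relative intensity = 0.117169 / 0.450261 × 100 = 26.0

26.0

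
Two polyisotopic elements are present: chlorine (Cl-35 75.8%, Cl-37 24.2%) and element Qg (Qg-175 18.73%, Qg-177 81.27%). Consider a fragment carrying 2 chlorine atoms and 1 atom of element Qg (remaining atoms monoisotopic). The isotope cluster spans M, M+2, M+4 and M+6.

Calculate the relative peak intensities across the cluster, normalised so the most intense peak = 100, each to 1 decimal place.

Chlorine pattern (n=2): 0.574564 : 0.366872 : 0.058564
Element Qg pattern (n=1): 0.1873 : 0.8127
Convolve the two distributions (both contribute in 2-u steps):
  M: 0.574564×0.1873 = 0.107616
  M+2: 0.574564×0.8127 + 0.366872×0.1873 = 0.535663
  M+4: 0.366872×0.8127 + 0.058564×0.1873 = 0.309126
  M+6: 0.058564×0.8127 = 0.047595
Scale to base peak (0.535663) = 100: 20.1 : 100.0 : 57.7 : 8.9

20.1 : 100.0 : 57.7 : 8.9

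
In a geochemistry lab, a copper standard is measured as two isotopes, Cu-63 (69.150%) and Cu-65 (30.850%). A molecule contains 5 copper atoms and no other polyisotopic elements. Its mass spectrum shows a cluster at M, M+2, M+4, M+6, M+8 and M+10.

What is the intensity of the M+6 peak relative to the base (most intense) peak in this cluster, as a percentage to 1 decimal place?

Binomial terms of (0.69150 + 0.30850)^5: M 0.1581, M+2 0.3527, M+4 0.3147, M+6 0.1404, M+8 0.0313, M+10 0.0028 → M+2 is the base peak.
P(M+2) = C(5,1) × 0.69150^4 × 0.30850^1 = 5 × 0.2286487 × 0.3085 = 0.352691 (base)
P(M+6) = C(5,3) × 0.69150^2 × 0.30850^3 = 10 × 0.47817225 × 0.02936064 = 0.140394
Relative intensity = 0.140394 / 0.352691 × 100 = 39.8

39.8%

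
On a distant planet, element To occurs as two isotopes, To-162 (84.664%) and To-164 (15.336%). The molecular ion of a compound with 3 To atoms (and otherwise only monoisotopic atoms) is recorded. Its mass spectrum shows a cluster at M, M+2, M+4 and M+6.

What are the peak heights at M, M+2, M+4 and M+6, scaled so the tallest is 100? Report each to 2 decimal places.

Each To atom is independently To-162 (p = 0.84664) or To-164 (q = 0.15336); the cluster is the binomial expansion (p + q)^3.
P(M) = 0.84664^3 = 0.606871
P(M+2) = 3 × 0.84664^2 × 0.15336^1 = 0.329785
P(M+4) = 3 × 0.84664^1 × 0.15336^2 = 0.059737
P(M+6) = 0.15336^3 = 0.003607
The M peak is largest (0.606871); scaling to 100 gives 100.00 : 54.34 : 9.84 : 0.59.

100.00 : 54.34 : 9.84 : 0.59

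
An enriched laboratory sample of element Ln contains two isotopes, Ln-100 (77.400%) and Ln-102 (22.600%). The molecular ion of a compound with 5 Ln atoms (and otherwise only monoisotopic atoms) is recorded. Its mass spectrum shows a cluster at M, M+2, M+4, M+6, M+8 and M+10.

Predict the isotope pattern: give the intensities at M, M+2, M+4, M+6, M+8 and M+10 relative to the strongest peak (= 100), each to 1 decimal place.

68.5 : 100.0 : 58.4 : 17.1 : 2.5 : 0.1

The 5 Ln atoms are independent, so intensities follow the terms of (0.77400 + 0.22600)^5.
P(M) = 0.77400^5 = 0.277782
P(M+2) = 5 × 0.77400^4 × 0.22600^1 = 0.405548
P(M+4) = 10 × 0.77400^3 × 0.22600^2 = 0.236832
P(M+6) = 10 × 0.77400^2 × 0.22600^3 = 0.069152
P(M+8) = 5 × 0.77400^1 × 0.22600^4 = 0.010096
P(M+10) = 0.22600^5 = 0.000590
The M+2 peak is largest (0.405548); scaling to 100 gives 68.5 : 100.0 : 58.4 : 17.1 : 2.5 : 0.1.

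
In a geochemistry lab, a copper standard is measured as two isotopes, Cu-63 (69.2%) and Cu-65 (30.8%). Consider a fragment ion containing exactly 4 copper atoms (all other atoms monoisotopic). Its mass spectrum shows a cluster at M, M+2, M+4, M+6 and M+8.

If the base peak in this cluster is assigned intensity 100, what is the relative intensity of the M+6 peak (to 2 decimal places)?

(0.692 + 0.308)^4 gives M 0.2293, M+2 0.4083, M+4 0.2726, M+6 0.0809, M+8 0.0090; the largest is M+2.
P(M+2) = C(4,1) × 0.692^3 × 0.308^1 = 4 × 0.33137389 × 0.3080 = 0.408253 (base)
P(M+6) = C(4,3) × 0.692^1 × 0.308^3 = 4 × 0.6920 × 0.02921811 = 0.080876
Relative intensity = 0.080876 / 0.408253 × 100 = 19.81

19.81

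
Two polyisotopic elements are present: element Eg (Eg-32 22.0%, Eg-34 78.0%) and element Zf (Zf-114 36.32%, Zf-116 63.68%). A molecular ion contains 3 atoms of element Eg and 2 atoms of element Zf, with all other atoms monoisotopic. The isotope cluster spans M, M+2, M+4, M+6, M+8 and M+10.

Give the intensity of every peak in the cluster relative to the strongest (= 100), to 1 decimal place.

0.4 : 5.2 : 28.7 : 77.0 : 100.0 : 50.3

Element Eg pattern (n=3): 0.010648 : 0.113256 : 0.401544 : 0.474552
Element Zf pattern (n=2): 0.13191424 : 0.46257152 : 0.40551424
Convolve the two distributions (both contribute in 2-u steps):
  M: 0.010648×0.13191424 = 0.001405
  M+2: 0.010648×0.46257152 + 0.113256×0.13191424 = 0.019866
  M+4: 0.010648×0.40551424 + 0.113256×0.46257152 + 0.401544×0.13191424 = 0.109676
  M+6: 0.113256×0.40551424 + 0.401544×0.46257152 + 0.474552×0.13191424 = 0.294270
  M+8: 0.401544×0.40551424 + 0.474552×0.46257152 = 0.382346
  M+10: 0.474552×0.40551424 = 0.192438
Scale to base peak (0.382346) = 100: 0.4 : 5.2 : 28.7 : 77.0 : 100.0 : 50.3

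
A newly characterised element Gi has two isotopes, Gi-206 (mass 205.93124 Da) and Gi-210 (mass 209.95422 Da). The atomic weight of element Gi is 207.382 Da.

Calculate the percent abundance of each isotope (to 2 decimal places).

Gi-206: 63.94%, Gi-210: 36.06%

Let x be the fractional abundance of Gi-206; then Gi-210 has abundance 1 − x.
205.93124·x + 209.95422·(1 − x) = 207.382
(205.93124 − 209.95422)·x = 207.382 − 209.95422
x = -2.57222 / -4.02298 = 0.63938 → 63.94% Gi-206, 36.06% Gi-210.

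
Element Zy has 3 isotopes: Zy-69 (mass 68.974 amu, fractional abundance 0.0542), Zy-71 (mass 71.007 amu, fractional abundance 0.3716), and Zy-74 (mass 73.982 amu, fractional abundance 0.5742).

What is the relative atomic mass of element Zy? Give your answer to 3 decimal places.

72.605 amu

Average mass = Σ (abundance × isotope mass) = 0.0542 × 68.974 + 0.3716 × 71.007 + 0.5742 × 73.982
= 3.7384 + 26.3862 + 42.4805 = 72.6051 amu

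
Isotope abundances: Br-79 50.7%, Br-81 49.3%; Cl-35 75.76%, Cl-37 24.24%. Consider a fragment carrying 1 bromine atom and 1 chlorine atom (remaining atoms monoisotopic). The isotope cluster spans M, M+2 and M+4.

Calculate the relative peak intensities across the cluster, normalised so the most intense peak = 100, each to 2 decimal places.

Bromine pattern (n=1): 0.5070 : 0.4930
Chlorine pattern (n=1): 0.7576 : 0.2424
Convolve the two distributions (both contribute in 2-u steps):
  M: 0.5070×0.7576 = 0.384103
  M+2: 0.5070×0.2424 + 0.4930×0.7576 = 0.496394
  M+4: 0.4930×0.2424 = 0.119503
Scale to base peak (0.496394) = 100: 77.38 : 100.00 : 24.07

77.38 : 100.00 : 24.07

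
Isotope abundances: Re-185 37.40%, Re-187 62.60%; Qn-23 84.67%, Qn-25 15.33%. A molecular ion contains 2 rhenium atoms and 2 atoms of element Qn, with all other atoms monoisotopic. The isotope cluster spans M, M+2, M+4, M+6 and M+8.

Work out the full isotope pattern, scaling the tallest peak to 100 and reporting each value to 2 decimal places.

24.71 : 91.68 : 100.00 : 27.78 : 2.27

Rhenium pattern (n=2): 0.139876 : 0.468248 : 0.391876
Element Qn pattern (n=2): 0.71690089 : 0.25959822 : 0.02350089
Convolve the two distributions (both contribute in 2-u steps):
  M: 0.139876×0.71690089 = 0.100277
  M+2: 0.139876×0.25959822 + 0.468248×0.71690089 = 0.371999
  M+4: 0.139876×0.02350089 + 0.468248×0.25959822 + 0.391876×0.71690089 = 0.405780
  M+6: 0.468248×0.02350089 + 0.391876×0.25959822 = 0.112735
  M+8: 0.391876×0.02350089 = 0.009209
Scale to base peak (0.405780) = 100: 24.71 : 91.68 : 100.00 : 27.78 : 2.27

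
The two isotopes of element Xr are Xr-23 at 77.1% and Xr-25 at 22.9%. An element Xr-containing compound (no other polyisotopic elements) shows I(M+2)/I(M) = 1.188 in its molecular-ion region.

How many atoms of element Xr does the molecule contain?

The M+2/M ratio from n Xr atoms is n · q/p = n · 0.229/0.771.
n = 1.188 × 0.771/0.229 = 4.00 ≈ 4

4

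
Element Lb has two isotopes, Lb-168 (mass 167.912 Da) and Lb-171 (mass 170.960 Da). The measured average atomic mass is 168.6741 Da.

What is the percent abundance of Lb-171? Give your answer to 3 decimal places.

Writing the weighted mean with unknown fraction x of Lb-168:
167.912·x + 170.960·(1 − x) = 168.6741
(167.912 − 170.960)·x = 168.6741 − 170.960
x = -2.2859 / -3.048 = 0.74997 → 74.997% Lb-168, 25.003% Lb-171.

25.003%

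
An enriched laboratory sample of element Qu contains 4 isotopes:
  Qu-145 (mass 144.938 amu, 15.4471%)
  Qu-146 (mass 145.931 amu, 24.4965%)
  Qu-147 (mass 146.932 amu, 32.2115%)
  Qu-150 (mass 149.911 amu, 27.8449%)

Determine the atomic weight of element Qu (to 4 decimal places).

Weight each isotope mass by its fractional abundance: 0.154471 × 144.938 + 0.244965 × 145.931 + 0.322115 × 146.932 + 0.278449 × 149.911
= 22.38872 + 35.74799 + 47.32900 + 41.74257 = 147.20828 amu

147.2083 amu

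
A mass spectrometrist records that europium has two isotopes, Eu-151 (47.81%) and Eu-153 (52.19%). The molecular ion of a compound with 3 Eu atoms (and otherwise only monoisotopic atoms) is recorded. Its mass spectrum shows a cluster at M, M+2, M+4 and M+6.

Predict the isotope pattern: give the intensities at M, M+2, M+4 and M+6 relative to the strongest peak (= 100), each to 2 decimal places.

27.97 : 91.61 : 100.00 : 36.39

Each Eu atom is independently Eu-151 (p = 0.4781) or Eu-153 (q = 0.5219); the cluster is the binomial expansion (p + q)^3.
P(M) = 0.4781^3 = 0.109284
P(M+2) = 3 × 0.4781^2 × 0.5219^1 = 0.357887
P(M+4) = 3 × 0.4781^1 × 0.5219^2 = 0.390674
P(M+6) = 0.5219^3 = 0.142155
The M+4 peak is largest (0.390674); scaling to 100 gives 27.97 : 91.61 : 100.00 : 36.39.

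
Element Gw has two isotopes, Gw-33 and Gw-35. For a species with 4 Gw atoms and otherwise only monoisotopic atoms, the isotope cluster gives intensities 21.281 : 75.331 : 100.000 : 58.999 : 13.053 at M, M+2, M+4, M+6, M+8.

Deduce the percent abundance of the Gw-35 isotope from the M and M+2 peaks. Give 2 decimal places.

Let p = fractional abundance of Gw-33. I(M+2)/I(M) = [C(4,1)·p^3·(1−p)] / p^4 = 4·(1−p)/p = 75.331/21.281 = 3.5398
(1−p)/p = 3.5398/4 = 0.8850  ⇒  p = 1/(1 + 0.8850) = 0.5305
Gw-33: 53.05%, Gw-35: 46.95%.

46.95%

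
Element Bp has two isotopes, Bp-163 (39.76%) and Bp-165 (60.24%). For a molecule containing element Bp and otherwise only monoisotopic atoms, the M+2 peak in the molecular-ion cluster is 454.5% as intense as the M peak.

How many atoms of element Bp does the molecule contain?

For n independent Bp atoms, I(M+2)/I(M) = n · (abundance Bp-165) / (abundance Bp-163) = n · 0.6024/0.3976.
n = 4.545 × 0.3976/0.6024 = 3.00 ≈ 3

3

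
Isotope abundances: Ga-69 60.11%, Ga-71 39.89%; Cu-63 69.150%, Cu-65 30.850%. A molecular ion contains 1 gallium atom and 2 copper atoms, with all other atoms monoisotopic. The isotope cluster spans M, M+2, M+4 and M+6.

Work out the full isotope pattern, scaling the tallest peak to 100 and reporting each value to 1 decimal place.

Gallium pattern (n=1): 0.6011 : 0.3989
Copper pattern (n=2): 0.47817225 : 0.4266555 : 0.09517225
Convolve the two distributions (both contribute in 2-u steps):
  M: 0.6011×0.47817225 = 0.287429
  M+2: 0.6011×0.4266555 + 0.3989×0.47817225 = 0.447206
  M+4: 0.6011×0.09517225 + 0.3989×0.4266555 = 0.227401
  M+6: 0.3989×0.09517225 = 0.037964
Scale to base peak (0.447206) = 100: 64.3 : 100.0 : 50.8 : 8.5

64.3 : 100.0 : 50.8 : 8.5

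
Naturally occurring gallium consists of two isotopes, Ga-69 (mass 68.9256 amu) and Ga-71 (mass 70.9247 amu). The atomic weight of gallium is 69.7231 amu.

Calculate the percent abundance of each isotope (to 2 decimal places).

Writing the weighted mean with unknown fraction x of Ga-69:
68.9256·x + 70.9247·(1 − x) = 69.7231
(68.9256 − 70.9247)·x = 69.7231 − 70.9247
x = -1.2016 / -1.9991 = 0.60107 → 60.11% Ga-69, 39.89% Ga-71.

Ga-69: 60.11%, Ga-71: 39.89%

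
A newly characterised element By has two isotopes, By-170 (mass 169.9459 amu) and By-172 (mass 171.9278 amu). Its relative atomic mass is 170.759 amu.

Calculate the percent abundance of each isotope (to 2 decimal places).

Writing the weighted mean with unknown fraction x of By-170:
169.9459·x + 171.9278·(1 − x) = 170.759
(169.9459 − 171.9278)·x = 170.759 − 171.9278
x = -1.1688 / -1.9819 = 0.58974 → 58.97% By-170, 41.03% By-172.

By-170: 58.97%, By-172: 41.03%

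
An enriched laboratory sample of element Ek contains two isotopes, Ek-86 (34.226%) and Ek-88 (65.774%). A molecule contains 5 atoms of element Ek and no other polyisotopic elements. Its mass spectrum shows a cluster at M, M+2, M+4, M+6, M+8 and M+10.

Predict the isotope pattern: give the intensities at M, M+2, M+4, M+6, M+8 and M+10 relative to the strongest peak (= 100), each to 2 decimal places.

1.41 : 13.54 : 52.04 : 100.00 : 96.09 : 36.93

The 5 Ek atoms are independent, so intensities follow the terms of (0.34226 + 0.65774)^5.
P(M) = 0.34226^5 = 0.004697
P(M+2) = 5 × 0.34226^4 × 0.65774^1 = 0.045128
P(M+4) = 10 × 0.34226^3 × 0.65774^2 = 0.173451
P(M+6) = 10 × 0.34226^2 × 0.65774^3 = 0.333331
P(M+8) = 5 × 0.34226^1 × 0.65774^4 = 0.320290
P(M+10) = 0.65774^5 = 0.123104
The M+6 peak is largest (0.333331); scaling to 100 gives 1.41 : 13.54 : 52.04 : 100.00 : 96.09 : 36.93.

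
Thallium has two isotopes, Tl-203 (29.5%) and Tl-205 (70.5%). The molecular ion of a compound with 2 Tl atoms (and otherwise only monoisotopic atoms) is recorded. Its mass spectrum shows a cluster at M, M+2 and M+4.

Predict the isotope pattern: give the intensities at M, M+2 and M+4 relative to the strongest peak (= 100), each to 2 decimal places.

17.51 : 83.69 : 100.00

The 2 Tl atoms are independent, so intensities follow the terms of (0.295 + 0.705)^2.
P(M) = 0.295^2 = 0.087025
P(M+2) = 2 × 0.295^1 × 0.705^1 = 0.415950
P(M+4) = 0.705^2 = 0.497025
The M+4 peak is largest (0.497025); scaling to 100 gives 17.51 : 83.69 : 100.00.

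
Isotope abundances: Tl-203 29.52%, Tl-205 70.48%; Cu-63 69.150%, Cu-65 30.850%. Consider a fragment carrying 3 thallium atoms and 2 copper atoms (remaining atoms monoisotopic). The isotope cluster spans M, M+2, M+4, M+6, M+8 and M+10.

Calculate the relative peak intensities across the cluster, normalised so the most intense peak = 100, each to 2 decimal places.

Thallium pattern (n=3): 0.02572463 : 0.18425524 : 0.43991564 : 0.35010449
Copper pattern (n=2): 0.47817225 : 0.4266555 : 0.09517225
Convolve the two distributions (both contribute in 2-u steps):
  M: 0.02572463×0.47817225 = 0.012301
  M+2: 0.02572463×0.4266555 + 0.18425524×0.47817225 = 0.099081
  M+4: 0.02572463×0.09517225 + 0.18425524×0.4266555 + 0.43991564×0.47817225 = 0.291417
  M+6: 0.18425524×0.09517225 + 0.43991564×0.4266555 + 0.35010449×0.47817225 = 0.372639
  M+8: 0.43991564×0.09517225 + 0.35010449×0.4266555 = 0.191242
  M+10: 0.35010449×0.09517225 = 0.033320
Scale to base peak (0.372639) = 100: 3.30 : 26.59 : 78.20 : 100.00 : 51.32 : 8.94

3.30 : 26.59 : 78.20 : 100.00 : 51.32 : 8.94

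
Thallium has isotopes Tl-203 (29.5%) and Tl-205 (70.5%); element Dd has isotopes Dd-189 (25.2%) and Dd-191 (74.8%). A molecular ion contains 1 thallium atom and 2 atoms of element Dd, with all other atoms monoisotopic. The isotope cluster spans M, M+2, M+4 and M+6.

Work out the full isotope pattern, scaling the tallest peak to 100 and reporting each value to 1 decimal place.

4.3 : 36.2 : 100.0 : 91.6

Thallium pattern (n=1): 0.2950 : 0.7050
Element Dd pattern (n=2): 0.063504 : 0.376992 : 0.559504
Convolve the two distributions (both contribute in 2-u steps):
  M: 0.2950×0.063504 = 0.018734
  M+2: 0.2950×0.376992 + 0.7050×0.063504 = 0.155983
  M+4: 0.2950×0.559504 + 0.7050×0.376992 = 0.430833
  M+6: 0.7050×0.559504 = 0.394450
Scale to base peak (0.430833) = 100: 4.3 : 36.2 : 100.0 : 91.6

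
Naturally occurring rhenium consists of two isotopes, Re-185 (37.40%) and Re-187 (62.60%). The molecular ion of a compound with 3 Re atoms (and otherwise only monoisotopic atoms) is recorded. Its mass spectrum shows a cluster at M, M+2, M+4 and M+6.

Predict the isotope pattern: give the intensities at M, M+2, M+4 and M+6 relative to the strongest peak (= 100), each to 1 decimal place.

11.9 : 59.7 : 100.0 : 55.8

Expanding (0.3740 + 0.6260)^3:
P(M) = 0.3740^3 = 0.052314
P(M+2) = 3 × 0.3740^2 × 0.6260^1 = 0.262687
P(M+4) = 3 × 0.3740^1 × 0.6260^2 = 0.439685
P(M+6) = 0.6260^3 = 0.245314
The M+4 peak is largest (0.439685); scaling to 100 gives 11.9 : 59.7 : 100.0 : 55.8.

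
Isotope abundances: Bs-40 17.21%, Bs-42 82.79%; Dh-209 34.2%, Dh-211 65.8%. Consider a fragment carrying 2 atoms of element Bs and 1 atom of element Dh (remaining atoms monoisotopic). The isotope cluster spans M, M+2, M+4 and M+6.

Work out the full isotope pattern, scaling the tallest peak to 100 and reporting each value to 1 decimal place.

2.2 : 25.9 : 93.6 : 100.0

Element Bs pattern (n=2): 0.02961841 : 0.28496318 : 0.68541841
Element Dh pattern (n=1): 0.3420 : 0.6580
Convolve the two distributions (both contribute in 2-u steps):
  M: 0.02961841×0.3420 = 0.010129
  M+2: 0.02961841×0.6580 + 0.28496318×0.3420 = 0.116946
  M+4: 0.28496318×0.6580 + 0.68541841×0.3420 = 0.421919
  M+6: 0.68541841×0.6580 = 0.451005
Scale to base peak (0.451005) = 100: 2.2 : 25.9 : 93.6 : 100.0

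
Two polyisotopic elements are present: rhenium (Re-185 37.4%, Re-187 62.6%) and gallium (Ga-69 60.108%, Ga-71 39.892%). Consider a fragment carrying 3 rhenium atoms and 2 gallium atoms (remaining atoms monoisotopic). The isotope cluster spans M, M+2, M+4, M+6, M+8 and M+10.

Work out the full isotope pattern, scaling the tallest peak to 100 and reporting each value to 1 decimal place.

5.5 : 35.2 : 85.9 : 100.0 : 55.0 : 11.4

Rhenium pattern (n=3): 0.05231362 : 0.26268713 : 0.43968487 : 0.24531438
Gallium pattern (n=2): 0.36129717 : 0.47956567 : 0.15913717
Convolve the two distributions (both contribute in 2-u steps):
  M: 0.05231362×0.36129717 = 0.018901
  M+2: 0.05231362×0.47956567 + 0.26268713×0.36129717 = 0.119996
  M+4: 0.05231362×0.15913717 + 0.26268713×0.47956567 + 0.43968487×0.36129717 = 0.293158
  M+6: 0.26268713×0.15913717 + 0.43968487×0.47956567 + 0.24531438×0.36129717 = 0.341292
  M+8: 0.43968487×0.15913717 + 0.24531438×0.47956567 = 0.187615
  M+10: 0.24531438×0.15913717 = 0.039039
Scale to base peak (0.341292) = 100: 5.5 : 35.2 : 85.9 : 100.0 : 55.0 : 11.4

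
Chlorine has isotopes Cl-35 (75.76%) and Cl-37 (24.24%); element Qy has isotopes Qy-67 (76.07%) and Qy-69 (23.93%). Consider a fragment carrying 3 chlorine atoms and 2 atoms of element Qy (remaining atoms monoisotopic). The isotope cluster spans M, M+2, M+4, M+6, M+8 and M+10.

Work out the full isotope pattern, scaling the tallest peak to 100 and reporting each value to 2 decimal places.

62.93 : 100.00 : 63.56 : 20.20 : 3.21 : 0.20

Chlorine pattern (n=3): 0.4348304 : 0.41738208 : 0.13354464 : 0.01424288
Element Qy pattern (n=2): 0.57866449 : 0.36407102 : 0.05726449
Convolve the two distributions (both contribute in 2-u steps):
  M: 0.4348304×0.57866449 = 0.251621
  M+2: 0.4348304×0.36407102 + 0.41738208×0.57866449 = 0.399833
  M+4: 0.4348304×0.05726449 + 0.41738208×0.36407102 + 0.13354464×0.57866449 = 0.254135
  M+6: 0.41738208×0.05726449 + 0.13354464×0.36407102 + 0.01424288×0.57866449 = 0.080763
  M+8: 0.13354464×0.05726449 + 0.01424288×0.36407102 = 0.012833
  M+10: 0.01424288×0.05726449 = 0.000816
Scale to base peak (0.399833) = 100: 62.93 : 100.00 : 63.56 : 20.20 : 3.21 : 0.20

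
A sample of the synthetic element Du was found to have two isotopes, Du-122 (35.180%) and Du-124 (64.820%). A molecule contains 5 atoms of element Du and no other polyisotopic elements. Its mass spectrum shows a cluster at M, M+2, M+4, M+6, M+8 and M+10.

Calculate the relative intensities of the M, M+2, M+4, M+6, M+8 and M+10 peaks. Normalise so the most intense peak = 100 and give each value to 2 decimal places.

Each Du atom is independently Du-122 (p = 0.35180) or Du-124 (q = 0.64820); the cluster is the binomial expansion (p + q)^5.
P(M) = 0.35180^5 = 0.005389
P(M+2) = 5 × 0.35180^4 × 0.64820^1 = 0.049643
P(M+4) = 10 × 0.35180^3 × 0.64820^2 = 0.182939
P(M+6) = 10 × 0.35180^2 × 0.64820^3 = 0.337069
P(M+8) = 5 × 0.35180^1 × 0.64820^4 = 0.310529
P(M+10) = 0.64820^5 = 0.114431
The M+6 peak is largest (0.337069); scaling to 100 gives 1.60 : 14.73 : 54.27 : 100.00 : 92.13 : 33.95.

1.60 : 14.73 : 54.27 : 100.00 : 92.13 : 33.95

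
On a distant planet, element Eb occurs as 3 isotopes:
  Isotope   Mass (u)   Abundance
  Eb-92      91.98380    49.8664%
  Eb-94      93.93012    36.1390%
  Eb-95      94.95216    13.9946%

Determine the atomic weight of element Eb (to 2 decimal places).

93.10 u

Weight each isotope mass by its fractional abundance: 0.498664 × 91.98380 + 0.361390 × 93.93012 + 0.139946 × 94.95216
= 45.869010 + 33.945406 + 13.288175 = 93.102591 u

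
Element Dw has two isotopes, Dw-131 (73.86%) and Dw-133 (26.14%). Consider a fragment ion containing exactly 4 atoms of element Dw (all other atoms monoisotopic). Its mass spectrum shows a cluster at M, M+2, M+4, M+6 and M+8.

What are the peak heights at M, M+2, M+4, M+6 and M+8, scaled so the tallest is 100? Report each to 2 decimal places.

Each Dw atom is independently Dw-131 (p = 0.7386) or Dw-133 (q = 0.2614); the cluster is the binomial expansion (p + q)^4.
P(M) = 0.7386^4 = 0.297603
P(M+2) = 4 × 0.7386^3 × 0.2614^1 = 0.421302
P(M+4) = 6 × 0.7386^2 × 0.2614^2 = 0.223656
P(M+6) = 4 × 0.7386^1 × 0.2614^3 = 0.052770
P(M+8) = 0.2614^4 = 0.004669
The M+2 peak is largest (0.421302); scaling to 100 gives 70.64 : 100.00 : 53.09 : 12.53 : 1.11.

70.64 : 100.00 : 53.09 : 12.53 : 1.11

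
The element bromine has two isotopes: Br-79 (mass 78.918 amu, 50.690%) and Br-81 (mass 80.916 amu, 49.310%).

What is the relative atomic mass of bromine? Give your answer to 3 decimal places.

79.903 amu

The abundance-weighted mean is 0.50690 × 78.918 + 0.49310 × 80.916
= 40.0035 + 39.8997 = 79.9032 amu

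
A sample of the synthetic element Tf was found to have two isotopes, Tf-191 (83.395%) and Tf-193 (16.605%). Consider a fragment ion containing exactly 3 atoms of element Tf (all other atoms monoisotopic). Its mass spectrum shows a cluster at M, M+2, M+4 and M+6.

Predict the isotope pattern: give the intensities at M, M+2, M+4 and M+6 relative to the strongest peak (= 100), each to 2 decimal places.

Each Tf atom is independently Tf-191 (p = 0.83395) or Tf-193 (q = 0.16605); the cluster is the binomial expansion (p + q)^3.
P(M) = 0.83395^3 = 0.579989
P(M+2) = 3 × 0.83395^2 × 0.16605^1 = 0.346450
P(M+4) = 3 × 0.83395^1 × 0.16605^2 = 0.068983
P(M+6) = 0.16605^3 = 0.004578
The M peak is largest (0.579989); scaling to 100 gives 100.00 : 59.73 : 11.89 : 0.79.

100.00 : 59.73 : 11.89 : 0.79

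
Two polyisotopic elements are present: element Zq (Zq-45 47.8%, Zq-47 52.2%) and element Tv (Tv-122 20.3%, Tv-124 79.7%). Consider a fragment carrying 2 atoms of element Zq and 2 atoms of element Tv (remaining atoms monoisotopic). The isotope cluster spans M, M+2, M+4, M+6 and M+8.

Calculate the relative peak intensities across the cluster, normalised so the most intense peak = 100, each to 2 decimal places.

2.32 : 23.32 : 78.45 : 100.00 : 42.72

Element Zq pattern (n=2): 0.228484 : 0.499032 : 0.272484
Element Tv pattern (n=2): 0.041209 : 0.323582 : 0.635209
Convolve the two distributions (both contribute in 2-u steps):
  M: 0.228484×0.041209 = 0.009416
  M+2: 0.228484×0.323582 + 0.499032×0.041209 = 0.094498
  M+4: 0.228484×0.635209 + 0.499032×0.323582 + 0.272484×0.041209 = 0.317842
  M+6: 0.499032×0.635209 + 0.272484×0.323582 = 0.405161
  M+8: 0.272484×0.635209 = 0.173084
Scale to base peak (0.405161) = 100: 2.32 : 23.32 : 78.45 : 100.00 : 42.72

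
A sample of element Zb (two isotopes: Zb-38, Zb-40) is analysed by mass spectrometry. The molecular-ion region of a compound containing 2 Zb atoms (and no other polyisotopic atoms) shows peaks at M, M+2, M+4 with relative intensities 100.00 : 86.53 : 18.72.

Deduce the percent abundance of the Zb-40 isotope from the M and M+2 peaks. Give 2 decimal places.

Write p for the Zb-38 fraction. I(M+2)/I(M) = [C(2,1)·p^1·(1−p)] / p^2 = 2·(1−p)/p = 86.53/100.00 = 0.8653
(1−p)/p = 0.8653/2 = 0.4326  ⇒  p = 1/(1 + 0.4326) = 0.6980
Zb-38: 69.80%, Zb-40: 30.20%.

30.20%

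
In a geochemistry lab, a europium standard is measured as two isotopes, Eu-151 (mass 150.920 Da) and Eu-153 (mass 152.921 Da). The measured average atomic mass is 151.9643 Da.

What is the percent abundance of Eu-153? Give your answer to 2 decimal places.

52.19%

With x = fraction of Eu-151 (so Eu-153 is 1 − x):
150.920·x + 152.921·(1 − x) = 151.9643
(150.920 − 152.921)·x = 151.9643 − 152.921
x = -0.9567 / -2.001 = 0.47811 → 47.81% Eu-151, 52.19% Eu-153.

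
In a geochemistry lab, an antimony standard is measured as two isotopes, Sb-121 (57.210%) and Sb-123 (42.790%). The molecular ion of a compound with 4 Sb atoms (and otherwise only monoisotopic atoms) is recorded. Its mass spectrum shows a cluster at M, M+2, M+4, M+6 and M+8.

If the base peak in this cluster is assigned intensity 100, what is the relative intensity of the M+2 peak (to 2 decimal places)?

89.13

(0.57210 + 0.42790)^4 gives M 0.1071, M+2 0.3205, M+4 0.3596, M+6 0.1793, M+8 0.0335; the largest is M+4.
P(M+4) = C(4,2) × 0.57210^2 × 0.42790^2 = 6 × 0.32729841 × 0.18309841 = 0.359567 (base)
P(M+2) = C(4,1) × 0.57210^3 × 0.42790^1 = 4 × 0.18724742 × 0.4279 = 0.320493
Relative intensity = 0.320493 / 0.359567 × 100 = 89.13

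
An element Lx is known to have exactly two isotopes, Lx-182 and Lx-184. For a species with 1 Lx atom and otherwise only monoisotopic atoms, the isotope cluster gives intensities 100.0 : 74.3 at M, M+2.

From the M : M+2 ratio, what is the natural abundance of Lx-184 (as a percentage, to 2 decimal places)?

Write p for the Lx-182 fraction. I(M+2)/I(M) = [C(1,1)·p^0·(1−p)] / p^1 = 1·(1−p)/p = 74.3/100.0 = 0.7430
(1−p)/p = 0.7430/1 = 0.7430  ⇒  p = 1/(1 + 0.7430) = 0.5737
Lx-182: 57.37%, Lx-184: 42.63%.

42.63%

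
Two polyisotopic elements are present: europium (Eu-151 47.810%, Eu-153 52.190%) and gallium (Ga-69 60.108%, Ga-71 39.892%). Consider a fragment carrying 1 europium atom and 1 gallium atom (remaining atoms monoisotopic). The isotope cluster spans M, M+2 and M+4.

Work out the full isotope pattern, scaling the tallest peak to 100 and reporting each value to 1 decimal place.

Europium pattern (n=1): 0.4781 : 0.5219
Gallium pattern (n=1): 0.60108 : 0.39892
Convolve the two distributions (both contribute in 2-u steps):
  M: 0.4781×0.60108 = 0.287376
  M+2: 0.4781×0.39892 + 0.5219×0.60108 = 0.504427
  M+4: 0.5219×0.39892 = 0.208196
Scale to base peak (0.504427) = 100: 57.0 : 100.0 : 41.3

57.0 : 100.0 : 41.3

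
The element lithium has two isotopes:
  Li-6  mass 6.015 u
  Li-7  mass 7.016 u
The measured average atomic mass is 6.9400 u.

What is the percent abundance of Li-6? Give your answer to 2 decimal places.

With x = fraction of Li-6 (so Li-7 is 1 − x):
6.015·x + 7.016·(1 − x) = 6.9400
(6.015 − 7.016)·x = 6.9400 − 7.016
x = -0.0760 / -1.001 = 0.07592 → 7.59% Li-6, 92.41% Li-7.

7.59%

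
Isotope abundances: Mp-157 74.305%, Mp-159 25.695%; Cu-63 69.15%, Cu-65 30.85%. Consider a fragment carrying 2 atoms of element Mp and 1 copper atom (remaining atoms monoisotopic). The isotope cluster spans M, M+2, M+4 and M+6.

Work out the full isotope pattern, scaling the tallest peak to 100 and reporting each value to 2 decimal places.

Element Mp pattern (n=2): 0.5521233 : 0.38185339 : 0.0660233
Copper pattern (n=1): 0.6915 : 0.3085
Convolve the two distributions (both contribute in 2-u steps):
  M: 0.5521233×0.6915 = 0.381793
  M+2: 0.5521233×0.3085 + 0.38185339×0.6915 = 0.434382
  M+4: 0.38185339×0.3085 + 0.0660233×0.6915 = 0.163457
  M+6: 0.0660233×0.3085 = 0.020368
Scale to base peak (0.434382) = 100: 87.89 : 100.00 : 37.63 : 4.69

87.89 : 100.00 : 37.63 : 4.69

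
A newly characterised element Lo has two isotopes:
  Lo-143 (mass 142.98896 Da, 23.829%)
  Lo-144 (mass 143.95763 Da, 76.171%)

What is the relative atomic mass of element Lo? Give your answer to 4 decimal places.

The abundance-weighted mean is 0.23829 × 142.98896 + 0.76171 × 143.95763
= 34.072839 + 109.653966 = 143.726805 Da

143.7268 Da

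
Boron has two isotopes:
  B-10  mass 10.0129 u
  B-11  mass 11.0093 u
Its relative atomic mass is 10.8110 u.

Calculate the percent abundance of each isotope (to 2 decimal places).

Let x be the fractional abundance of B-10; then B-11 has abundance 1 − x.
10.0129·x + 11.0093·(1 − x) = 10.8110
(10.0129 − 11.0093)·x = 10.8110 − 11.0093
x = -0.1983 / -0.9964 = 0.19902 → 19.90% B-10, 80.10% B-11.

B-10: 19.90%, B-11: 80.10%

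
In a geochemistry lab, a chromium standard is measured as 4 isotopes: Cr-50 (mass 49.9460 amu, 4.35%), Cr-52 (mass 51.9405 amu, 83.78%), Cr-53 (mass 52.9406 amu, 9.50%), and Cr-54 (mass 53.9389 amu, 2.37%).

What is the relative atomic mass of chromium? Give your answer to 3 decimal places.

Weight each isotope mass by its fractional abundance: 0.0435 × 49.9460 + 0.8378 × 51.9405 + 0.0950 × 52.9406 + 0.0237 × 53.9389
= 2.17265 + 43.51575 + 5.02936 + 1.27835 = 51.99611 amu

51.996 amu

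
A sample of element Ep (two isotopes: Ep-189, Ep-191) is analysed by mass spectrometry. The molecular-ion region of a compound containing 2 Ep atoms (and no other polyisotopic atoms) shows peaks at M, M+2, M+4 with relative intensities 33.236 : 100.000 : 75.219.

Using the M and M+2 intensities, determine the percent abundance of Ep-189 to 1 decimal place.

Let p = fractional abundance of Ep-189. I(M+2)/I(M) = [C(2,1)·p^1·(1−p)] / p^2 = 2·(1−p)/p = 100.000/33.236 = 3.0088
(1−p)/p = 3.0088/2 = 1.5044  ⇒  p = 1/(1 + 1.5044) = 0.3993
Ep-189: 39.9%, Ep-191: 60.1%.

39.9%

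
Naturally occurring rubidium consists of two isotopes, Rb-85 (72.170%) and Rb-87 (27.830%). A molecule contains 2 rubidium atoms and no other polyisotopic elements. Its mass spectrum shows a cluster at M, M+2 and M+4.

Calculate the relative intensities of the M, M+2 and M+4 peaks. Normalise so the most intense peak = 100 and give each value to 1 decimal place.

Expanding (0.72170 + 0.27830)^2:
P(M) = 0.72170^2 = 0.520851
P(M+2) = 2 × 0.72170^1 × 0.27830^1 = 0.401698
P(M+4) = 0.27830^2 = 0.077451
The M peak is largest (0.520851); scaling to 100 gives 100.0 : 77.1 : 14.9.

100.0 : 77.1 : 14.9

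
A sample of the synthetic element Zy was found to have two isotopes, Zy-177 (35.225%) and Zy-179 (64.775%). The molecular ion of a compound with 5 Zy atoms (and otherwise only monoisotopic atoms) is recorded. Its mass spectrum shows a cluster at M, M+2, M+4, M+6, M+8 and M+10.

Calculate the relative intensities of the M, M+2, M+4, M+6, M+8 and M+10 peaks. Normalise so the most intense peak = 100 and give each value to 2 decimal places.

The 5 Zy atoms are independent, so intensities follow the terms of (0.35225 + 0.64775)^5.
P(M) = 0.35225^5 = 0.005423
P(M+2) = 5 × 0.35225^4 × 0.64775^1 = 0.049863
P(M+4) = 10 × 0.35225^3 × 0.64775^2 = 0.183387
P(M+6) = 10 × 0.35225^2 × 0.64775^3 = 0.337228
P(M+8) = 5 × 0.35225^1 × 0.64775^4 = 0.310064
P(M+10) = 0.64775^5 = 0.114035
The M+6 peak is largest (0.337228); scaling to 100 gives 1.61 : 14.79 : 54.38 : 100.00 : 91.94 : 33.82.

1.61 : 14.79 : 54.38 : 100.00 : 91.94 : 33.82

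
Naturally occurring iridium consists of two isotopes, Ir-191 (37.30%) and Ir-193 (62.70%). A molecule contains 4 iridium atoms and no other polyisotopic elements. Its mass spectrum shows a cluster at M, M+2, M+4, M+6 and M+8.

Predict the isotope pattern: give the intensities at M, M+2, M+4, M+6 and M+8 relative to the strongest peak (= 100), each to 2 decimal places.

5.26 : 35.39 : 89.23 : 100.00 : 42.02

Each Ir atom is independently Ir-191 (p = 0.3730) or Ir-193 (q = 0.6270); the cluster is the binomial expansion (p + q)^4.
P(M) = 0.3730^4 = 0.019357
P(M+2) = 4 × 0.3730^3 × 0.6270^1 = 0.130153
P(M+4) = 6 × 0.3730^2 × 0.6270^2 = 0.328174
P(M+6) = 4 × 0.3730^1 × 0.6270^3 = 0.367766
P(M+8) = 0.6270^4 = 0.154550
The M+6 peak is largest (0.367766); scaling to 100 gives 5.26 : 35.39 : 89.23 : 100.00 : 42.02.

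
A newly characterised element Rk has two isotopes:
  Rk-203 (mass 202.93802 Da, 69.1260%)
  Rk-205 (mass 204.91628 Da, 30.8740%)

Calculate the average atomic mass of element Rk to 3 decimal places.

Weight each isotope mass by its fractional abundance: 0.691260 × 202.93802 + 0.308740 × 204.91628
= 140.282936 + 63.265852 = 203.548788 Da

203.549 Da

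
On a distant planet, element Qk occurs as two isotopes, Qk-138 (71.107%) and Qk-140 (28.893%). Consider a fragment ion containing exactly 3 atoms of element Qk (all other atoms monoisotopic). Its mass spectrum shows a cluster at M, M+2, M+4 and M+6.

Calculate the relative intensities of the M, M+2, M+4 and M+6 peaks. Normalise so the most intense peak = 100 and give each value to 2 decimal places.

82.03 : 100.00 : 40.63 : 5.50

Expanding (0.71107 + 0.28893)^3:
P(M) = 0.71107^3 = 0.359532
P(M+2) = 3 × 0.71107^2 × 0.28893^1 = 0.438267
P(M+4) = 3 × 0.71107^1 × 0.28893^2 = 0.178082
P(M+6) = 0.28893^3 = 0.024120
The M+2 peak is largest (0.438267); scaling to 100 gives 82.03 : 100.00 : 40.63 : 5.50.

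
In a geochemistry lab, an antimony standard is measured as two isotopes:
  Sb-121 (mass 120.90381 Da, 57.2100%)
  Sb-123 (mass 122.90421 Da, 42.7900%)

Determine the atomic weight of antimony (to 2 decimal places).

121.76 Da

Average mass = Σ (abundance × isotope mass) = 0.572100 × 120.90381 + 0.427900 × 122.90421
= 69.169070 + 52.590711 = 121.759781 Da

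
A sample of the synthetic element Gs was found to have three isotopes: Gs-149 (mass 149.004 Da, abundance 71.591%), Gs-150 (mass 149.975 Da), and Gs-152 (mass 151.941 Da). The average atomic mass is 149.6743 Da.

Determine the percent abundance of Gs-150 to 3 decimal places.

8.345%

The remaining 28.409% is split between Gs-150 (fraction x) and Gs-152 (fraction 0.28409 − x).
Substituting: 149.975x + 151.941(0.28409 − x) = 43.00084636
(149.975 − 151.941)x = -0.16407233  ⇒  x = 0.08345, y = 0.20064
Gs-150: 8.345%, Gs-152: 20.064%.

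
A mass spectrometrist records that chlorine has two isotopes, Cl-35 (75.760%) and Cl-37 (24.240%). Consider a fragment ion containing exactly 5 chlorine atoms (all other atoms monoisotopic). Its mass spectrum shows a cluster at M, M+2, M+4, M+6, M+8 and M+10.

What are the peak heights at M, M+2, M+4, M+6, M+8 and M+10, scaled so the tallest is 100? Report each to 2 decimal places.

Each Cl atom is independently Cl-35 (p = 0.75760) or Cl-37 (q = 0.24240); the cluster is the binomial expansion (p + q)^5.
P(M) = 0.75760^5 = 0.249574
P(M+2) = 5 × 0.75760^4 × 0.24240^1 = 0.399266
P(M+4) = 10 × 0.75760^3 × 0.24240^2 = 0.255497
P(M+6) = 10 × 0.75760^2 × 0.24240^3 = 0.081748
P(M+8) = 5 × 0.75760^1 × 0.24240^4 = 0.013078
P(M+10) = 0.24240^5 = 0.000837
The M+2 peak is largest (0.399266); scaling to 100 gives 62.51 : 100.00 : 63.99 : 20.47 : 3.28 : 0.21.

62.51 : 100.00 : 63.99 : 20.47 : 3.28 : 0.21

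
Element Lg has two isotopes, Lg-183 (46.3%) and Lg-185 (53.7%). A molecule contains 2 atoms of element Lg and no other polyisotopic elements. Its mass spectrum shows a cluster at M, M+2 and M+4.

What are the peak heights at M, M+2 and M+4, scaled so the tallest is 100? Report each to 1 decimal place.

43.1 : 100.0 : 58.0

Each Lg atom is independently Lg-183 (p = 0.463) or Lg-185 (q = 0.537); the cluster is the binomial expansion (p + q)^2.
P(M) = 0.463^2 = 0.214369
P(M+2) = 2 × 0.463^1 × 0.537^1 = 0.497262
P(M+4) = 0.537^2 = 0.288369
The M+2 peak is largest (0.497262); scaling to 100 gives 43.1 : 100.0 : 58.0.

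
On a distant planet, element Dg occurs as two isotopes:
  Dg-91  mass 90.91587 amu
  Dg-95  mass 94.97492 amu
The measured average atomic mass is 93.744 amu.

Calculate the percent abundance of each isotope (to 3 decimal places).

Dg-91: 30.325%, Dg-95: 69.675%

Writing the weighted mean with unknown fraction x of Dg-91:
90.91587·x + 94.97492·(1 − x) = 93.744
(90.91587 − 94.97492)·x = 93.744 − 94.97492
x = -1.23092 / -4.05905 = 0.30325 → 30.325% Dg-91, 69.675% Dg-95.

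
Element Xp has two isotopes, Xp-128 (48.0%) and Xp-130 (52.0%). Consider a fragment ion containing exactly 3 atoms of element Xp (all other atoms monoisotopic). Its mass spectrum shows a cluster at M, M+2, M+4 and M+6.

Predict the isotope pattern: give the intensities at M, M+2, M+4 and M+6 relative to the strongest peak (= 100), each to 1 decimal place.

Expanding (0.480 + 0.520)^3:
P(M) = 0.480^3 = 0.110592
P(M+2) = 3 × 0.480^2 × 0.520^1 = 0.359424
P(M+4) = 3 × 0.480^1 × 0.520^2 = 0.389376
P(M+6) = 0.520^3 = 0.140608
The M+4 peak is largest (0.389376); scaling to 100 gives 28.4 : 92.3 : 100.0 : 36.1.

28.4 : 92.3 : 100.0 : 36.1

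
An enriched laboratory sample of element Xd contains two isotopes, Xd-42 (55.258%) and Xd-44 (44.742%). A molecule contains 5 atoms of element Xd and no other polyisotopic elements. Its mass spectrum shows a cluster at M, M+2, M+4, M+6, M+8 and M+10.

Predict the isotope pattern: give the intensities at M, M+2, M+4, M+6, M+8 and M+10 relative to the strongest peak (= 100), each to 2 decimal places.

Each Xd atom is independently Xd-42 (p = 0.55258) or Xd-44 (q = 0.44742); the cluster is the binomial expansion (p + q)^5.
P(M) = 0.55258^5 = 0.051520
P(M+2) = 5 × 0.55258^4 × 0.44742^1 = 0.208577
P(M+4) = 10 × 0.55258^3 × 0.44742^2 = 0.337766
P(M+6) = 10 × 0.55258^2 × 0.44742^3 = 0.273487
P(M+8) = 5 × 0.55258^1 × 0.44742^4 = 0.110720
P(M+10) = 0.44742^5 = 0.017930
The M+4 peak is largest (0.337766); scaling to 100 gives 15.25 : 61.75 : 100.00 : 80.97 : 32.78 : 5.31.

15.25 : 61.75 : 100.00 : 80.97 : 32.78 : 5.31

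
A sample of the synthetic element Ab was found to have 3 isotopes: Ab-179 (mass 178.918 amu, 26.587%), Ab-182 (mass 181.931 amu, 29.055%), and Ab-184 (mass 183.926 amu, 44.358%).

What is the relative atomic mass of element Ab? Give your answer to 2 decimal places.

Ar = Σ fᵢ·mᵢ = 0.26587 × 178.918 + 0.29055 × 181.931 + 0.44358 × 183.926
= 47.5689 + 52.8601 + 81.5859 = 182.0149 amu

182.01 amu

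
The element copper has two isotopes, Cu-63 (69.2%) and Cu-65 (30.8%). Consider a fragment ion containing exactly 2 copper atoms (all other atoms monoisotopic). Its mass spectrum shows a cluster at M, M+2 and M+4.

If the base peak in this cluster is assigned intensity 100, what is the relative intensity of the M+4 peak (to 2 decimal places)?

19.81

Term probabilities: M 0.4789, M+2 0.4263, M+4 0.0949. Base peak = M.
P(M) = C(2,0) × 0.692^2 × 0.308^0 = 1 × 0.478864 × 1.0000 = 0.478864 (base)
P(M+4) = C(2,2) × 0.692^0 × 0.308^2 = 1 × 1.0000 × 0.094864 = 0.094864
Relative intensity = 0.094864 / 0.478864 × 100 = 19.81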